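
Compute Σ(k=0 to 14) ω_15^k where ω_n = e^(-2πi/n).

Sum of all nth roots of unity equals 0 for n > 1 (geometric series with r ≠ 1).

0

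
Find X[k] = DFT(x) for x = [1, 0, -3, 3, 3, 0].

X[k] = Σ(n=0 to 5) x[n] · ω_6^(nk)
where ω_6 = e^(-2πi/6)

Computing each X[k]:
X[0] = 4
X[1] = -2.0000+5.1962i
X[2] = 4.0000-5.1962i
X[3] = -2
X[4] = 4.0000+5.1962i
X[5] = -2.0000-5.1962i

X = [4, -2.0000+5.1962i, 4.0000-5.1962i, -2, 4.0000+5.1962i, -2.0000-5.1962i]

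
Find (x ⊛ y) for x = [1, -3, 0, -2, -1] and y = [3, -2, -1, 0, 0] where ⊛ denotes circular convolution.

(x ⊛ y)[n] = Σ(m=0 to 4) x[m] · y[(n-m) mod 5]

Computing each output sample:
(x ⊛ y)[0] = 7
(x ⊛ y)[1] = -10
(x ⊛ y)[2] = 5
(x ⊛ y)[3] = -3
(x ⊛ y)[4] = 1

x ⊛ y = [7, -10, 5, -3, 1]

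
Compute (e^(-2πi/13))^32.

Since ω_13^13 = 1, powers reduce modulo 13.
32 mod 13 = 6
So ω_13^32 = ω_13^6 = e^(-2πi·6/13)

ω_13^32 = ω_13^6 = -0.9709-0.2393i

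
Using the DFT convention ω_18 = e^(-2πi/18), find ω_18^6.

ω_18^6 = e^(-2πi·6/18)
= cos(-2π·6/18) + i·sin(-2π·6/18)
= cos(-12π/18) + i·sin(-12π/18)

ω_18^6 = cos(-12π/18) + i·sin(-12π/18) = -0.5000-0.8660i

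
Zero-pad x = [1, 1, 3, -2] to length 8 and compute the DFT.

Original 4-point DFT: [3, -2-3i, 5, -2+3i]
Zero-padded 8-point DFT provides frequency interpolation.

DFT_8([x, 0, ...]) = [3, 3.1213-2.2929i, -2-3i, -1.1213+3.7071i, 5, -1.1213-3.7071i, -2+3i, 3.1213+2.2929i]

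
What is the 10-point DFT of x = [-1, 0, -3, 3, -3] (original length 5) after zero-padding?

Original 5-point DFT: [-4, -1.9271+0.6735i, 1.4271-7.4697i, 1.4271+7.4697i, -1.9271-0.6735i]
Zero-padded 10-point DFT provides frequency interpolation.

DFT_10([x, 0, ...]) = [-4, -0.4271+1.7634i, -1.9271+0.6735i, 2.9271+2.8532i, 1.4271-7.4697i, -10, 1.4271+7.4697i, 2.9271-2.8532i, -1.9271-0.6735i, -0.4271-1.7634i]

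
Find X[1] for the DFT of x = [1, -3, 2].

X[1] = Σ(n=0 to 2) x[n] · ω_3^(1n) where ω_3 = e^(-2πi/3)
= (1)·ω_3^0 + (-3)·ω_3^1 + (2)·ω_3^2

X[1] = 1.5000+4.3301i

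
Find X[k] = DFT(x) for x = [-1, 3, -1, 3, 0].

X[k] = Σ(n=0 to 4) x[n] · ω_5^(nk)
where ω_5 = e^(-2πi/5)

Computing each X[k]:
X[0] = 4
X[1] = -1.6910-0.5020i
X[2] = -2.8090-5.5676i
X[3] = -2.8090+5.5676i
X[4] = -1.6910+0.5020i

X = [4, -1.6910-0.5020i, -2.8090-5.5676i, -2.8090+5.5676i, -1.6910+0.5020i]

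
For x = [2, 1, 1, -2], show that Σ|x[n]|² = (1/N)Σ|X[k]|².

Time domain:
Σ|x[n]|² = |2|² + |1|² + |1|² + |-2|² = 10.0000

Frequency domain:
(1/4)Σ|X[k]|² = (1/4)(|2|² + |1-3i|² + |4|² + |1+3i|²) = (1/4)·40.0000 = 10.0000

Both sides agree, confirming Parseval's theorem.

Σ|x[n]|² = (1/N)Σ|X[k]|² = 10.0000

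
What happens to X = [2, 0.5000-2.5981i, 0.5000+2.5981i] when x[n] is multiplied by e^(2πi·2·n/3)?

Modulation property: DFT(ω_3^(-2n)·x[n]) = X[(k-2) mod 3], so circularly shift X by 2 positions.

X[k-2] = [0.5000-2.5981i, 0.5000+2.5981i, 2]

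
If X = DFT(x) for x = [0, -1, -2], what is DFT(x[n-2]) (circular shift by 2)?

Time shift by 2: X_shifted[k] = ω_3^(2k) · X[k]
Shifted x = [-1, -2, 0]

DFT(x[n-2]) = [-3, 1.7321i, -1.7321i]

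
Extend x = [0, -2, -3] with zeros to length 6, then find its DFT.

Original 3-point DFT: [-5, 2.5000-0.8660i, 2.5000+0.8660i]
Zero-padded 6-point DFT provides frequency interpolation.

DFT_6([x, 0, ...]) = [-5, 0.5000+4.3301i, 2.5000-0.8660i, -1, 2.5000+0.8660i, 0.5000-4.3301i]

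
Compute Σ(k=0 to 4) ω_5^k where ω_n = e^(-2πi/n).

Sum of all nth roots of unity equals 0 for n > 1 (geometric series with r ≠ 1).

0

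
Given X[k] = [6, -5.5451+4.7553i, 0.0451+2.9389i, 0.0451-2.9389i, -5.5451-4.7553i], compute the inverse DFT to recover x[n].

x[n] = (1/5) Σ(k=0 to 4) X[k] · e^(2πikn/5)

Computing each x[n]:
x[0] = -1
x[1] = -2
x[2] = 3
x[3] = 3
x[4] = 3

x = [-1, -2, 3, 3, 3]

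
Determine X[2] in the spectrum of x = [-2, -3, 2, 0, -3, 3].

X[2] = Σ(n=0 to 5) x[n] · ω_6^(2n) where ω_6 = e^(-2πi/6)
= (-2)·ω_6^0 + (-3)·ω_6^2 + (2)·ω_6^4 + (0)·ω_6^6 + (-3)·ω_6^8 + (3)·ω_6^10

X[2] = -1.5000+9.5263i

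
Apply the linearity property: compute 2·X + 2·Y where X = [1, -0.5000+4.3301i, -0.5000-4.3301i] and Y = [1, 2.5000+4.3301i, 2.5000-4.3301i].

By linearity: DFT(2x + 2y) = 2·DFT(x) + 2·DFT(y)
= 2·[1, -0.5000+4.3301i, -0.5000-4.3301i] + 2·[1, 2.5000+4.3301i, 2.5000-4.3301i]

Computing element-wise:
Z[0] = 2·(1) + 2·(1) = 4
Z[1] = 2·(-0.5000+4.3301i) + 2·(2.5000+4.3301i) = 4.0000+17.3204i
Z[2] = 2·(-0.5000-4.3301i) + 2·(2.5000-4.3301i) = 4.0000-17.3204i

DFT(2x + 2y) = 2·X + 2·Y = [4, 4.0000+17.3204i, 4.0000-17.3204i]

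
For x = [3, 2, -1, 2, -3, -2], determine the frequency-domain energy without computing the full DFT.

Parseval: Σ|x[n]|² = (1/N)Σ|X[k]|², so Σ|X[k]|² = N·Σ|x[n]|² = 6·31.0000

Σ|X[k]|² = N·Σ|x[n]|² = 6·31.0000 = 186.0000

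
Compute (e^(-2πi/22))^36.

Since ω_22^22 = 1, powers reduce modulo 22.
36 mod 22 = 14
So ω_22^36 = ω_22^14 = e^(-2πi·14/22)

ω_22^36 = ω_22^14 = -0.6549+0.7557i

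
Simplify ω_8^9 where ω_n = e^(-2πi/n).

Since ω_8^8 = 1, powers reduce modulo 8.
9 mod 8 = 1
So ω_8^9 = ω_8^1 = e^(-2πi·1/8)

ω_8^9 = ω_8^1 = 0.7071-0.7071i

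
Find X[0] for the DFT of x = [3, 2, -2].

X[0] = Σ(n=0 to 2) x[n] · ω_3^0 = Σ x[n]
= (3) + (2) + (-2)

X[0] = 3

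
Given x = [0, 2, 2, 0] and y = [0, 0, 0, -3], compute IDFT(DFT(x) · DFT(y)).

(x ⊛ y)[n] = Σ(m=0 to 3) x[m] · y[(n-m) mod 4]

Computing each output sample:
(x ⊛ y)[0] = -6
(x ⊛ y)[1] = -6
(x ⊛ y)[2] = 0
(x ⊛ y)[3] = 0

x ⊛ y = [-6, -6, 0, 0]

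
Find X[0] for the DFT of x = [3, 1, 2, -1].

X[0] = Σ(n=0 to 3) x[n] · ω_4^0 = Σ x[n]
= (3) + (1) + (2) + (-1)

X[0] = 5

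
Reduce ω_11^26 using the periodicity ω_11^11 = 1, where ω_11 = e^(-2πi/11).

Since ω_11^11 = 1, powers reduce modulo 11.
26 mod 11 = 4
So ω_11^26 = ω_11^4 = e^(-2πi·4/11)

ω_11^26 = ω_11^4 = -0.6549-0.7557i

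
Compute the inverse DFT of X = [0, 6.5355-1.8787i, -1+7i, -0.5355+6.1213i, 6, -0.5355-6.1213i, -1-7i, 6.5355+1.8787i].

x[n] = (1/8) Σ(k=0 to 7) X[k] · e^(2πikn/8)

Computing each x[n]:
x[0] = 2
x[1] = -2
x[2] = 3
x[3] = -1
x[4] = -1
x[5] = -3
x[6] = -1
x[7] = 3

x = [2, -2, 3, -1, -1, -3, -1, 3]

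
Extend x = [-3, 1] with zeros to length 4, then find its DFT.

Original 2-point DFT: [-2, -4]
Zero-padded 4-point DFT provides frequency interpolation.

DFT_4([x, 0, ...]) = [-2, -3-1i, -4, -3+1i]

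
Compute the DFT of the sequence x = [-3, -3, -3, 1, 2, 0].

X[k] = Σ(n=0 to 5) x[n] · ω_6^(nk)
where ω_6 = e^(-2πi/6)

Computing each X[k]:
X[0] = -6
X[1] = -5.0000+6.9282i
X[2] = -1.7321i
X[3] = -2
X[4] = 1.7321i
X[5] = -5.0000-6.9282i

X = [-6, -5.0000+6.9282i, -1.7321i, -2, 1.7321i, -5.0000-6.9282i]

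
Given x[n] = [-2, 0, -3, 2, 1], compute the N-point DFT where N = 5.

X[k] = Σ(n=0 to 4) x[n] · ω_5^(nk)
where ω_5 = e^(-2πi/5)

Computing each X[k]:
X[0] = -2
X[1] = -0.8820+3.8900i
X[2] = -3.1180-4.1675i
X[3] = -3.1180+4.1675i
X[4] = -0.8820-3.8900i

X = [-2, -0.8820+3.8900i, -3.1180-4.1675i, -3.1180+4.1675i, -0.8820-3.8900i]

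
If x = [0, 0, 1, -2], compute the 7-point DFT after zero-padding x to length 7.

Original 4-point DFT: [-1, -1-2i, 3, -1+2i]
Zero-padded 7-point DFT provides frequency interpolation.

DFT_7([x, 0, ...]) = [-1, 1.5794-0.1072i, -2.1479-1.1298i, 1.0685+2.7317i, 1.0685-2.7317i, -2.1479+1.1298i, 1.5794+0.1072i]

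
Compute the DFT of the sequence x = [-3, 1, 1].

X[k] = Σ(n=0 to 2) x[n] · ω_3^(nk)
where ω_3 = e^(-2πi/3)

Computing each X[k]:
X[0] = -1
X[1] = -4
X[2] = -4

X = [-1, -4, -4]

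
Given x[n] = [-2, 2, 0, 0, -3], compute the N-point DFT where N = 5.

X[k] = Σ(n=0 to 4) x[n] · ω_5^(nk)
where ω_5 = e^(-2πi/5)

Computing each X[k]:
X[0] = -3
X[1] = -2.3090-4.7553i
X[2] = -1.1910-2.9389i
X[3] = -1.1910+2.9389i
X[4] = -2.3090+4.7553i

X = [-3, -2.3090-4.7553i, -1.1910-2.9389i, -1.1910+2.9389i, -2.3090+4.7553i]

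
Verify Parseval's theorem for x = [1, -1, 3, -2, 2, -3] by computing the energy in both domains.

Time domain:
Σ|x[n]|² = |1|² + |-1|² + |3|² + |-2|² + |2|² + |-3|² = 28.0000

Frequency domain:
(1/6)Σ|X[k]|² = (1/6)(|0|² + |-1.5000-2.5981i|² + |-1.5000-0.8660i|² + |12|² + |-1.5000+0.8660i|² + |-1.5000+2.5981i|²) = (1/6)·168.0000 = 28.0000

Both sides agree, confirming Parseval's theorem.

Σ|x[n]|² = (1/N)Σ|X[k]|² = 28.0000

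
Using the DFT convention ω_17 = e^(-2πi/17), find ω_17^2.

ω_17^2 = e^(-2πi·2/17)
= cos(-2π·2/17) + i·sin(-2π·2/17)
= cos(-4π/17) + i·sin(-4π/17)

ω_17^2 = cos(-4π/17) + i·sin(-4π/17) = 0.7390-0.6737i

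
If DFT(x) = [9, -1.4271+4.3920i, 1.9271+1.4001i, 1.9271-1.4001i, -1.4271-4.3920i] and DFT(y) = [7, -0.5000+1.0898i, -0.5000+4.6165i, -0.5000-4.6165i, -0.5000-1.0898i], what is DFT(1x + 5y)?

By linearity: DFT(1x + 5y) = 1·DFT(x) + 5·DFT(y)
= 1·[9, -1.4271+4.3920i, 1.9271+1.4001i, 1.9271-1.4001i, -1.4271-4.3920i] + 5·[7, -0.5000+1.0898i, -0.5000+4.6165i, -0.5000-4.6165i, -0.5000-1.0898i]

Computing element-wise:
Z[0] = 1·(9) + 5·(7) = 44
Z[1] = 1·(-1.4271+4.3920i) + 5·(-0.5000+1.0898i) = -3.9271+9.8410i
Z[2] = 1·(1.9271+1.4001i) + 5·(-0.5000+4.6165i) = -0.5729+24.4826i
Z[3] = 1·(1.9271-1.4001i) + 5·(-0.5000-4.6165i) = -0.5729-24.4826i
Z[4] = 1·(-1.4271-4.3920i) + 5·(-0.5000-1.0898i) = -3.9271-9.8410i

DFT(1x + 5y) = 1·X + 5·Y = [44, -3.9271+9.8410i, -0.5729+24.4826i, -0.5729-24.4826i, -3.9271-9.8410i]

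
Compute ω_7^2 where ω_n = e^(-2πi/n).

ω_7^2 = e^(-2πi·2/7)
= cos(-2π·2/7) + i·sin(-2π·2/7)
= cos(-4π/7) + i·sin(-4π/7)

ω_7^2 = cos(-4π/7) + i·sin(-4π/7) = -0.2225-0.9749i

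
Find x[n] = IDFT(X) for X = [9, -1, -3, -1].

x[n] = (1/4) Σ(k=0 to 3) X[k] · e^(2πikn/4)

Computing each x[n]:
x[0] = 1
x[1] = 3
x[2] = 2
x[3] = 3

x = [1, 3, 2, 3]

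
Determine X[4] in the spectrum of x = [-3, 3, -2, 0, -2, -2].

X[4] = Σ(n=0 to 5) x[n] · ω_6^(4n) where ω_6 = e^(-2πi/6)
= (-3)·ω_6^0 + (3)·ω_6^4 + (-2)·ω_6^8 + (0)·ω_6^12 + (-2)·ω_6^16 + (-2)·ω_6^20

X[4] = -1.5000+4.3301i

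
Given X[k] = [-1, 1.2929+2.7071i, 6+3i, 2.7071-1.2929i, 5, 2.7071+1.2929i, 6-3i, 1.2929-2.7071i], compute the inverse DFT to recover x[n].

x[n] = (1/8) Σ(k=0 to 7) X[k] · e^(2πikn/8)

Computing each x[n]:
x[0] = 3
x[1] = -2
x[2] = -2
x[3] = 0
x[4] = 1
x[5] = -1
x[6] = 0
x[7] = 0

x = [3, -2, -2, 0, 1, -1, 0, 0]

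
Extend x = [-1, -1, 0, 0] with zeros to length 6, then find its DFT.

Original 4-point DFT: [-2, -1+1i, 0, -1-1i]
Zero-padded 6-point DFT provides frequency interpolation.

DFT_6([x, 0, ...]) = [-2, -1.5000+0.8660i, -0.5000+0.8660i, 0, -0.5000-0.8660i, -1.5000-0.8660i]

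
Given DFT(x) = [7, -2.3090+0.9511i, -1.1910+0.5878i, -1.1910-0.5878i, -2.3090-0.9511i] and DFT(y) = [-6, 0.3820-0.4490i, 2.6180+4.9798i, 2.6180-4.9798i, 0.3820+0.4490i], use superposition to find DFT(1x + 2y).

By linearity: DFT(1x + 2y) = 1·DFT(x) + 2·DFT(y)
= 1·[7, -2.3090+0.9511i, -1.1910+0.5878i, -1.1910-0.5878i, -2.3090-0.9511i] + 2·[-6, 0.3820-0.4490i, 2.6180+4.9798i, 2.6180-4.9798i, 0.3820+0.4490i]

Computing element-wise:
Z[0] = 1·(7) + 2·(-6) = -5
Z[1] = 1·(-2.3090+0.9511i) + 2·(0.3820-0.4490i) = -1.5450+0.0531i
Z[2] = 1·(-1.1910+0.5878i) + 2·(2.6180+4.9798i) = 4.0450+10.5474i
Z[3] = 1·(-1.1910-0.5878i) + 2·(2.6180-4.9798i) = 4.0450-10.5474i
Z[4] = 1·(-2.3090-0.9511i) + 2·(0.3820+0.4490i) = -1.5450-0.0531i

DFT(1x + 2y) = 1·X + 2·Y = [-5, -1.5450+0.0531i, 4.0450+10.5474i, 4.0450-10.5474i, -1.5450-0.0531i]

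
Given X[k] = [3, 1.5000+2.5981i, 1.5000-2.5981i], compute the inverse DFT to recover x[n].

x[n] = (1/3) Σ(k=0 to 2) X[k] · e^(2πikn/3)

Computing each x[n]:
x[0] = 2
x[1] = -1
x[2] = 2

x = [2, -1, 2]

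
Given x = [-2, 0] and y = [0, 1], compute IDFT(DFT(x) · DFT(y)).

(x ⊛ y)[n] = Σ(m=0 to 1) x[m] · y[(n-m) mod 2]

Computing each output sample:
(x ⊛ y)[0] = 0
(x ⊛ y)[1] = -2

x ⊛ y = [0, -2]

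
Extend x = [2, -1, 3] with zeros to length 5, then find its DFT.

Original 3-point DFT: [4, 1.0000+3.4641i, 1.0000-3.4641i]
Zero-padded 5-point DFT provides frequency interpolation.

DFT_5([x, 0, ...]) = [4, -0.7361-0.8123i, 3.7361+3.4410i, 3.7361-3.4410i, -0.7361+0.8123i]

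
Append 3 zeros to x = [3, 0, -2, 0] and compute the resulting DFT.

Original 4-point DFT: [1, 5, 1, 5]
Zero-padded 7-point DFT provides frequency interpolation.

DFT_7([x, 0, ...]) = [1, 3.4450+1.9499i, 4.8019-0.8678i, 1.7530-1.5637i, 1.7530+1.5637i, 4.8019+0.8678i, 3.4450-1.9499i]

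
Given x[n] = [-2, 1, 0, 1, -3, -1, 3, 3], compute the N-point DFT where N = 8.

X[k] = Σ(n=0 to 7) x[n] · ω_8^(nk)
where ω_8 = e^(-2πi/8)

Computing each X[k]:
X[0] = 2
X[1] = 3.8284+3.0000i
X[2] = -8+4i
X[3] = -1.8284-3.0000i
X[4] = -6
X[5] = -1.8284+3.0000i
X[6] = -8-4i
X[7] = 3.8284-3.0000i

X = [2, 3.8284+3.0000i, -8+4i, -1.8284-3.0000i, -6, -1.8284+3.0000i, -8-4i, 3.8284-3.0000i]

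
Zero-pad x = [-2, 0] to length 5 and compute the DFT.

Original 2-point DFT: [-2, -2]
Zero-padded 5-point DFT provides frequency interpolation.

DFT_5([x, 0, ...]) = [-2, -2, -2, -2, -2]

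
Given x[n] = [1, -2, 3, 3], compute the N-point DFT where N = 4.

X[k] = Σ(n=0 to 3) x[n] · ω_4^(nk)
where ω_4 = e^(-2πi/4)

Computing each X[k]:
X[0] = 5
X[1] = -2+5i
X[2] = 3
X[3] = -2-5i

X = [5, -2+5i, 3, -2-5i]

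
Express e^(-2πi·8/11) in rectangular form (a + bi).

ω_11^8 = e^(-2πi·8/11)
= cos(-2π·8/11) + i·sin(-2π·8/11)
= cos(-16π/11) + i·sin(-16π/11)

ω_11^8 = cos(-16π/11) + i·sin(-16π/11) = -0.1423+0.9898i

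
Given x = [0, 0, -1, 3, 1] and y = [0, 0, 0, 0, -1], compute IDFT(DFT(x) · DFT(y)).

(x ⊛ y)[n] = Σ(m=0 to 4) x[m] · y[(n-m) mod 5]

Computing each output sample:
(x ⊛ y)[0] = 0
(x ⊛ y)[1] = 1
(x ⊛ y)[2] = -3
(x ⊛ y)[3] = -1
(x ⊛ y)[4] = 0

x ⊛ y = [0, 1, -3, -1, 0]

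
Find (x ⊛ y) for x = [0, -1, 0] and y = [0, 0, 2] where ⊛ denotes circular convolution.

(x ⊛ y)[n] = Σ(m=0 to 2) x[m] · y[(n-m) mod 3]

Computing each output sample:
(x ⊛ y)[0] = -2
(x ⊛ y)[1] = 0
(x ⊛ y)[2] = 0

x ⊛ y = [-2, 0, 0]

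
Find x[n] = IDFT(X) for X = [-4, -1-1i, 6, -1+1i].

x[n] = (1/4) Σ(k=0 to 3) X[k] · e^(2πikn/4)

Computing each x[n]:
x[0] = 0
x[1] = -2
x[2] = 1
x[3] = -3

x = [0, -2, 1, -3]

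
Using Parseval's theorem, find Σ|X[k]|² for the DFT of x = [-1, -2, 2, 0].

Parseval: Σ|x[n]|² = (1/N)Σ|X[k]|², so Σ|X[k]|² = N·Σ|x[n]|² = 4·9.0000

Σ|X[k]|² = N·Σ|x[n]|² = 4·9.0000 = 36.0000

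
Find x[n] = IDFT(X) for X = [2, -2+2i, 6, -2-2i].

x[n] = (1/4) Σ(k=0 to 3) X[k] · e^(2πikn/4)

Computing each x[n]:
x[0] = 1
x[1] = -2
x[2] = 3
x[3] = 0

x = [1, -2, 3, 0]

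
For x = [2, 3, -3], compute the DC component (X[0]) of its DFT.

X[0] = Σ(n=0 to 2) x[n] · ω_3^0 = Σ x[n]
= (2) + (3) + (-3)

X[0] = 2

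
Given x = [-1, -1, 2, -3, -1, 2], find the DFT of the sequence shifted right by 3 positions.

Time shift by 3: X_shifted[k] = ω_6^(3k) · X[k]
Shifted x = [-3, -1, 2, -1, -1, 2]

DFT(x[n-3]) = [-2, -2, -5.0000+5.1962i, -2, -5.0000-5.1962i, -2]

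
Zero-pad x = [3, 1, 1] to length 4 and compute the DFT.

Original 3-point DFT: [5, 2, 2]
Zero-padded 4-point DFT provides frequency interpolation.

DFT_4([x, 0, ...]) = [5, 2-1i, 3, 2+1i]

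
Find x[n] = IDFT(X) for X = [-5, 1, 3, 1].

x[n] = (1/4) Σ(k=0 to 3) X[k] · e^(2πikn/4)

Computing each x[n]:
x[0] = 0
x[1] = -2
x[2] = -1
x[3] = -2

x = [0, -2, -1, -2]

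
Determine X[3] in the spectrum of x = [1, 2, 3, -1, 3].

X[3] = Σ(n=0 to 4) x[n] · ω_5^(3n) where ω_5 = e^(-2πi/5)
= (1)·ω_5^0 + (2)·ω_5^3 + (3)·ω_5^6 + (-1)·ω_5^9 + (3)·ω_5^12

X[3] = -2.4271-4.3920i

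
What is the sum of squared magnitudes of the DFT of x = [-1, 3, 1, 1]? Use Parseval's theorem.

Parseval: Σ|x[n]|² = (1/N)Σ|X[k]|², so Σ|X[k]|² = N·Σ|x[n]|² = 4·12.0000

Σ|X[k]|² = N·Σ|x[n]|² = 4·12.0000 = 48.0000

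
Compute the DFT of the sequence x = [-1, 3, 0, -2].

X[k] = Σ(n=0 to 3) x[n] · ω_4^(nk)
where ω_4 = e^(-2πi/4)

Computing each X[k]:
X[0] = 0
X[1] = -1-5i
X[2] = -2
X[3] = -1+5i

X = [0, -1-5i, -2, -1+5i]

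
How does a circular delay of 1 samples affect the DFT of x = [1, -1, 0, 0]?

Time shift by 1: X_shifted[k] = ω_4^(1k) · X[k]
Shifted x = [0, 1, -1, 0]

DFT(x[n-1]) = [0, 1-1i, -2, 1+1i]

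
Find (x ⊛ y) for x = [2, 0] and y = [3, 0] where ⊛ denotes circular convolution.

(x ⊛ y)[n] = Σ(m=0 to 1) x[m] · y[(n-m) mod 2]

Computing each output sample:
(x ⊛ y)[0] = 6
(x ⊛ y)[1] = 0

x ⊛ y = [6, 0]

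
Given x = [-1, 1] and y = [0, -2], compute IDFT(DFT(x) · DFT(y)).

(x ⊛ y)[n] = Σ(m=0 to 1) x[m] · y[(n-m) mod 2]

Computing each output sample:
(x ⊛ y)[0] = -2
(x ⊛ y)[1] = 2

x ⊛ y = [-2, 2]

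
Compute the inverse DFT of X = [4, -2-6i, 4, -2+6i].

x[n] = (1/4) Σ(k=0 to 3) X[k] · e^(2πikn/4)

Computing each x[n]:
x[0] = 1
x[1] = 3
x[2] = 3
x[3] = -3

x = [1, 3, 3, -3]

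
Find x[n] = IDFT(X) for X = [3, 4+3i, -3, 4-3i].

x[n] = (1/4) Σ(k=0 to 3) X[k] · e^(2πikn/4)

Computing each x[n]:
x[0] = 2
x[1] = 0
x[2] = -2
x[3] = 3

x = [2, 0, -2, 3]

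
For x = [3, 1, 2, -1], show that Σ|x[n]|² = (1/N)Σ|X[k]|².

Time domain:
Σ|x[n]|² = |3|² + |1|² + |2|² + |-1|² = 15.0000

Frequency domain:
(1/4)Σ|X[k]|² = (1/4)(|5|² + |1-2i|² + |5|² + |1+2i|²) = (1/4)·60.0000 = 15.0000

Both sides agree, confirming Parseval's theorem.

Σ|x[n]|² = (1/N)Σ|X[k]|² = 15.0000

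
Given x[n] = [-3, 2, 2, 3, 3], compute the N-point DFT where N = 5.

X[k] = Σ(n=0 to 4) x[n] · ω_5^(nk)
where ω_5 = e^(-2πi/5)

Computing each X[k]:
X[0] = 7
X[1] = -5.5000+1.5388i
X[2] = -5.5000-0.3633i
X[3] = -5.5000+0.3633i
X[4] = -5.5000-1.5388i

X = [7, -5.5000+1.5388i, -5.5000-0.3633i, -5.5000+0.3633i, -5.5000-1.5388i]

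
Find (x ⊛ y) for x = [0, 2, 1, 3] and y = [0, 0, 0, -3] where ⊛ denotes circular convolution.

(x ⊛ y)[n] = Σ(m=0 to 3) x[m] · y[(n-m) mod 4]

Computing each output sample:
(x ⊛ y)[0] = -6
(x ⊛ y)[1] = -3
(x ⊛ y)[2] = -9
(x ⊛ y)[3] = 0

x ⊛ y = [-6, -3, -9, 0]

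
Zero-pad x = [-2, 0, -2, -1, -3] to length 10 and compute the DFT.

Original 5-point DFT: [-8, -0.5000-2.2654i, -0.5000-2.7144i, -0.5000+2.7144i, -0.5000+2.2654i]
Zero-padded 10-point DFT provides frequency interpolation.

DFT_10([x, 0, ...]) = [-8, 0.1180+4.6165i, -0.5000-2.2654i, -2.1180+1.0898i, -0.5000-2.7144i, -6, -0.5000+2.7144i, -2.1180-1.0898i, -0.5000+2.2654i, 0.1180-4.6165i]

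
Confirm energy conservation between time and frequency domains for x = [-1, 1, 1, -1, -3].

Time domain:
Σ|x[n]|² = |-1|² + |1|² + |1|² + |-1|² + |-3|² = 13.0000

Frequency domain:
(1/5)Σ|X[k]|² = (1/5)(|-3|² + |-1.6180-4.9798i|² + |0.6180-0.4490i|² + |0.6180+0.4490i|² + |-1.6180+4.9798i|²) = (1/5)·65.0000 = 13.0000

Both sides agree, confirming Parseval's theorem.

Σ|x[n]|² = (1/N)Σ|X[k]|² = 13.0000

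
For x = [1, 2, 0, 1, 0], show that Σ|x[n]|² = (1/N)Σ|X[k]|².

Time domain:
Σ|x[n]|² = |1|² + |2|² + |0|² + |1|² + |0|² = 6.0000

Frequency domain:
(1/5)Σ|X[k]|² = (1/5)(|4|² + |0.8090-1.3143i|² + |-0.3090-2.1266i|² + |-0.3090+2.1266i|² + |0.8090+1.3143i|²) = (1/5)·30.0000 = 6.0000

Both sides agree, confirming Parseval's theorem.

Σ|x[n]|² = (1/N)Σ|X[k]|² = 6.0000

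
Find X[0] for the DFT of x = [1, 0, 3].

X[0] = Σ(n=0 to 2) x[n] · ω_3^0 = Σ x[n]
= (1) + (0) + (3)

X[0] = 4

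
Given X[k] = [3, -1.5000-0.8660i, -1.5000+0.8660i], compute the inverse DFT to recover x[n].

x[n] = (1/3) Σ(k=0 to 2) X[k] · e^(2πikn/3)

Computing each x[n]:
x[0] = 0
x[1] = 2
x[2] = 1

x = [0, 2, 1]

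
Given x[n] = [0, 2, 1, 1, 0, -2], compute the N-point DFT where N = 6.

X[k] = Σ(n=0 to 5) x[n] · ω_6^(nk)
where ω_6 = e^(-2πi/6)

Computing each X[k]:
X[0] = 2
X[1] = -1.5000-4.3301i
X[2] = 0.5000-2.5981i
X[3] = 0
X[4] = 0.5000+2.5981i
X[5] = -1.5000+4.3301i

X = [2, -1.5000-4.3301i, 0.5000-2.5981i, 0, 0.5000+2.5981i, -1.5000+4.3301i]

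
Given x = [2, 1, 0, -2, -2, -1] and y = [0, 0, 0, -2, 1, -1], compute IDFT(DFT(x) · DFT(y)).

(x ⊛ y)[n] = Σ(m=0 to 5) x[m] · y[(n-m) mod 6]

Computing each output sample:
(x ⊛ y)[0] = 3
(x ⊛ y)[1] = 2
(x ⊛ y)[2] = 2
(x ⊛ y)[3] = -3
(x ⊛ y)[4] = 1
(x ⊛ y)[5] = -1

x ⊛ y = [3, 2, 2, -3, 1, -1]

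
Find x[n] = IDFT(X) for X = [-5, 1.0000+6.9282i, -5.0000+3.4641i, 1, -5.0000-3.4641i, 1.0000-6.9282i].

x[n] = (1/6) Σ(k=0 to 5) X[k] · e^(2πikn/6)

Computing each x[n]:
x[0] = -2
x[1] = -3
x[2] = -1
x[3] = -3
x[4] = 1
x[5] = 3

x = [-2, -3, -1, -3, 1, 3]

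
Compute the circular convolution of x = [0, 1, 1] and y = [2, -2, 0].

(x ⊛ y)[n] = Σ(m=0 to 2) x[m] · y[(n-m) mod 3]

Computing each output sample:
(x ⊛ y)[0] = -2
(x ⊛ y)[1] = 2
(x ⊛ y)[2] = 0

x ⊛ y = [-2, 2, 0]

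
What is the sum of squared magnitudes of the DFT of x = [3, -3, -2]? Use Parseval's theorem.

Parseval: Σ|x[n]|² = (1/N)Σ|X[k]|², so Σ|X[k]|² = N·Σ|x[n]|² = 3·22.0000

Σ|X[k]|² = N·Σ|x[n]|² = 3·22.0000 = 66.0000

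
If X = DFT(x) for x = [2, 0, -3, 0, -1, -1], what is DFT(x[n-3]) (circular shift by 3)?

Time shift by 3: X_shifted[k] = ω_6^(3k) · X[k]
Shifted x = [0, -1, -1, 2, 0, -3]

DFT(x[n-3]) = [-3, -3.5000-0.8660i, 4.5000-2.5981i, 1, 4.5000+2.5981i, -3.5000+0.8660i]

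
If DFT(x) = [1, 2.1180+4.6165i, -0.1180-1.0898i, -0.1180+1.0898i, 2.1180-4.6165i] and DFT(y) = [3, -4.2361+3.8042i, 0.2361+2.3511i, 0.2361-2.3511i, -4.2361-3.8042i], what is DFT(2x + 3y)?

By linearity: DFT(2x + 3y) = 2·DFT(x) + 3·DFT(y)
= 2·[1, 2.1180+4.6165i, -0.1180-1.0898i, -0.1180+1.0898i, 2.1180-4.6165i] + 3·[3, -4.2361+3.8042i, 0.2361+2.3511i, 0.2361-2.3511i, -4.2361-3.8042i]

Computing element-wise:
Z[0] = 2·(1) + 3·(3) = 11
Z[1] = 2·(2.1180+4.6165i) + 3·(-4.2361+3.8042i) = -8.4723+20.6456i
Z[2] = 2·(-0.1180-1.0898i) + 3·(0.2361+2.3511i) = 0.4723+4.8737i
Z[3] = 2·(-0.1180+1.0898i) + 3·(0.2361-2.3511i) = 0.4723-4.8737i
Z[4] = 2·(2.1180-4.6165i) + 3·(-4.2361-3.8042i) = -8.4723-20.6456i

DFT(2x + 3y) = 2·X + 3·Y = [11, -8.4723+20.6456i, 0.4723+4.8737i, 0.4723-4.8737i, -8.4723-20.6456i]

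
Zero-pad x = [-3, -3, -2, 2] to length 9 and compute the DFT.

Original 4-point DFT: [-6, -1+5i, -4, -1-5i]
Zero-padded 9-point DFT provides frequency interpolation.

DFT_9([x, 0, ...]) = [-6, -6.6454+2.1659i, -2.6416+5.3705i, 1.5000+0.8660i, -2.7130-1.9916i, -2.7130+1.9916i, 1.5000-0.8660i, -2.6416-5.3705i, -6.6454-2.1659i]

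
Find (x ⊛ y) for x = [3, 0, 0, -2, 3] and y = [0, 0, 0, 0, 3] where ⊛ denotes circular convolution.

(x ⊛ y)[n] = Σ(m=0 to 4) x[m] · y[(n-m) mod 5]

Computing each output sample:
(x ⊛ y)[0] = 0
(x ⊛ y)[1] = 0
(x ⊛ y)[2] = -6
(x ⊛ y)[3] = 9
(x ⊛ y)[4] = 9

x ⊛ y = [0, 0, -6, 9, 9]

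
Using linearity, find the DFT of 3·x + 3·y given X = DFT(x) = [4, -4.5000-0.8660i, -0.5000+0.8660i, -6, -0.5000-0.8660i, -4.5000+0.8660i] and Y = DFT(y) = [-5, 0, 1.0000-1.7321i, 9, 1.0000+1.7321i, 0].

By linearity: DFT(3x + 3y) = 3·DFT(x) + 3·DFT(y)
= 3·[4, -4.5000-0.8660i, -0.5000+0.8660i, -6, -0.5000-0.8660i, -4.5000+0.8660i] + 3·[-5, 0, 1.0000-1.7321i, 9, 1.0000+1.7321i, 0]

Computing element-wise:
Z[0] = 3·(4) + 3·(-5) = -3
Z[1] = 3·(-4.5000-0.8660i) + 3·(0) = -13.5000-2.5980i
Z[2] = 3·(-0.5000+0.8660i) + 3·(1.0000-1.7321i) = 1.5000-2.5983i
Z[3] = 3·(-6) + 3·(9) = 9
Z[4] = 3·(-0.5000-0.8660i) + 3·(1.0000+1.7321i) = 1.5000+2.5983i
Z[5] = 3·(-4.5000+0.8660i) + 3·(0) = -13.5000+2.5980i

DFT(3x + 3y) = 3·X + 3·Y = [-3, -13.5000-2.5980i, 1.5000-2.5983i, 9, 1.5000+2.5983i, -13.5000+2.5980i]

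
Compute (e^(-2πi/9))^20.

Since ω_9^9 = 1, powers reduce modulo 9.
20 mod 9 = 2
So ω_9^20 = ω_9^2 = e^(-2πi·2/9)

ω_9^20 = ω_9^2 = 0.1736-0.9848i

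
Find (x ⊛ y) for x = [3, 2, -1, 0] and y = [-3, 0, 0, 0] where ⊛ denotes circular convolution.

(x ⊛ y)[n] = Σ(m=0 to 3) x[m] · y[(n-m) mod 4]

Computing each output sample:
(x ⊛ y)[0] = -9
(x ⊛ y)[1] = -6
(x ⊛ y)[2] = 3
(x ⊛ y)[3] = 0

x ⊛ y = [-9, -6, 3, 0]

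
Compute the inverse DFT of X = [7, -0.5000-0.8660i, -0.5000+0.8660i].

x[n] = (1/3) Σ(k=0 to 2) X[k] · e^(2πikn/3)

Computing each x[n]:
x[0] = 2
x[1] = 3
x[2] = 2

x = [2, 3, 2]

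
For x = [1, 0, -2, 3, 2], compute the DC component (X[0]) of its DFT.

X[0] = Σ(n=0 to 4) x[n] · ω_5^0 = Σ x[n]
= (1) + (0) + (-2) + (3) + (2)

X[0] = 4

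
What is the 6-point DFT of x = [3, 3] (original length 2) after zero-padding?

Original 2-point DFT: [6, 0]
Zero-padded 6-point DFT provides frequency interpolation.

DFT_6([x, 0, ...]) = [6, 4.5000-2.5981i, 1.5000-2.5981i, 0, 1.5000+2.5981i, 4.5000+2.5981i]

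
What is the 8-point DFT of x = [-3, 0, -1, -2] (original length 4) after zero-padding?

Original 4-point DFT: [-6, -2-2i, -2, -2+2i]
Zero-padded 8-point DFT provides frequency interpolation.

DFT_8([x, 0, ...]) = [-6, -1.5858+2.4142i, -2-2i, -4.4142+0.4142i, -2, -4.4142-0.4142i, -2+2i, -1.5858-2.4142i]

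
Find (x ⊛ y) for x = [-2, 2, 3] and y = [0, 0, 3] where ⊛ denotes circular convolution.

(x ⊛ y)[n] = Σ(m=0 to 2) x[m] · y[(n-m) mod 3]

Computing each output sample:
(x ⊛ y)[0] = 6
(x ⊛ y)[1] = 9
(x ⊛ y)[2] = -6

x ⊛ y = [6, 9, -6]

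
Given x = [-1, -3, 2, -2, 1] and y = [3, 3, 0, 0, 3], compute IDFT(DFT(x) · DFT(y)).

(x ⊛ y)[n] = Σ(m=0 to 4) x[m] · y[(n-m) mod 5]

Computing each output sample:
(x ⊛ y)[0] = -9
(x ⊛ y)[1] = -6
(x ⊛ y)[2] = -9
(x ⊛ y)[3] = 3
(x ⊛ y)[4] = -6

x ⊛ y = [-9, -6, -9, 3, -6]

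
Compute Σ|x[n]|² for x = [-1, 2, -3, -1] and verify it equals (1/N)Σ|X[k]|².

Time domain:
Σ|x[n]|² = |-1|² + |2|² + |-3|² + |-1|² = 15.0000

Frequency domain:
(1/4)Σ|X[k]|² = (1/4)(|-3|² + |2-3i|² + |-5|² + |2+3i|²) = (1/4)·60.0000 = 15.0000

Both sides agree, confirming Parseval's theorem.

Σ|x[n]|² = (1/N)Σ|X[k]|² = 15.0000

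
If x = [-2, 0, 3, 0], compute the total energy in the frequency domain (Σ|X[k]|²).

Parseval: Σ|x[n]|² = (1/N)Σ|X[k]|², so Σ|X[k]|² = N·Σ|x[n]|² = 4·13.0000

Σ|X[k]|² = N·Σ|x[n]|² = 4·13.0000 = 52.0000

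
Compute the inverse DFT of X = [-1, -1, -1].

x[n] = (1/3) Σ(k=0 to 2) X[k] · e^(2πikn/3)

Computing each x[n]:
x[0] = -1
x[1] = 0
x[2] = 0

x = [-1, 0, 0]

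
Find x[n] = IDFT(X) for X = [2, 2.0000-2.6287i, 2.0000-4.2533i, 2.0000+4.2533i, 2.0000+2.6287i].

x[n] = (1/5) Σ(k=0 to 4) X[k] · e^(2πikn/5)

Computing each x[n]:
x[0] = 2
x[1] = 2
x[2] = -1
x[3] = 1
x[4] = -2

x = [2, 2, -1, 1, -2]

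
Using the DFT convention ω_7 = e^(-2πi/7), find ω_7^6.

ω_7^6 = e^(-2πi·6/7)
= cos(-2π·6/7) + i·sin(-2π·6/7)
= cos(-12π/7) + i·sin(-12π/7)

ω_7^6 = cos(-12π/7) + i·sin(-12π/7) = 0.6235+0.7818i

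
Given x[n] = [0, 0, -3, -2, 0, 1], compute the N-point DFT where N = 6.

X[k] = Σ(n=0 to 5) x[n] · ω_6^(nk)
where ω_6 = e^(-2πi/6)

Computing each X[k]:
X[0] = -4
X[1] = 4.0000+3.4641i
X[2] = -1.0000-1.7321i
X[3] = -2
X[4] = -1.0000+1.7321i
X[5] = 4.0000-3.4641i

X = [-4, 4.0000+3.4641i, -1.0000-1.7321i, -2, -1.0000+1.7321i, 4.0000-3.4641i]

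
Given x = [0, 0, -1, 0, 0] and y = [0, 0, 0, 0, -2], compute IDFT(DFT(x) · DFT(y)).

(x ⊛ y)[n] = Σ(m=0 to 4) x[m] · y[(n-m) mod 5]

Computing each output sample:
(x ⊛ y)[0] = 0
(x ⊛ y)[1] = 2
(x ⊛ y)[2] = 0
(x ⊛ y)[3] = 0
(x ⊛ y)[4] = 0

x ⊛ y = [0, 2, 0, 0, 0]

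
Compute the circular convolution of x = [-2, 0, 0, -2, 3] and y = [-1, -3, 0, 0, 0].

(x ⊛ y)[n] = Σ(m=0 to 4) x[m] · y[(n-m) mod 5]

Computing each output sample:
(x ⊛ y)[0] = -7
(x ⊛ y)[1] = 6
(x ⊛ y)[2] = 0
(x ⊛ y)[3] = 2
(x ⊛ y)[4] = 3

x ⊛ y = [-7, 6, 0, 2, 3]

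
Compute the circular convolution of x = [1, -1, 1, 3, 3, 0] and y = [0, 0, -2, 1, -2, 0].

(x ⊛ y)[n] = Σ(m=0 to 5) x[m] · y[(n-m) mod 6]

Computing each output sample:
(x ⊛ y)[0] = -5
(x ⊛ y)[1] = -3
(x ⊛ y)[2] = -8
(x ⊛ y)[3] = 3
(x ⊛ y)[4] = -5
(x ⊛ y)[5] = -3

x ⊛ y = [-5, -3, -8, 3, -5, -3]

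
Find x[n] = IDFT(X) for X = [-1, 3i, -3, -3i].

x[n] = (1/4) Σ(k=0 to 3) X[k] · e^(2πikn/4)

Computing each x[n]:
x[0] = -1
x[1] = -1
x[2] = -1
x[3] = 2

x = [-1, -1, -1, 2]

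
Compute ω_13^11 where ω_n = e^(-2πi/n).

ω_13^11 = e^(-2πi·11/13)
= cos(-2π·11/13) + i·sin(-2π·11/13)
= cos(-22π/13) + i·sin(-22π/13)

ω_13^11 = cos(-22π/13) + i·sin(-22π/13) = 0.5681+0.8230i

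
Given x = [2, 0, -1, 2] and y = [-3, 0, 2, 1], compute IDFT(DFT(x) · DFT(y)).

(x ⊛ y)[n] = Σ(m=0 to 3) x[m] · y[(n-m) mod 4]

Computing each output sample:
(x ⊛ y)[0] = -8
(x ⊛ y)[1] = 3
(x ⊛ y)[2] = 9
(x ⊛ y)[3] = -4

x ⊛ y = [-8, 3, 9, -4]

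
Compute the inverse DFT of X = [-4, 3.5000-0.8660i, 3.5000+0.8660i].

x[n] = (1/3) Σ(k=0 to 2) X[k] · e^(2πikn/3)

Computing each x[n]:
x[0] = 1
x[1] = -2
x[2] = -3

x = [1, -2, -3]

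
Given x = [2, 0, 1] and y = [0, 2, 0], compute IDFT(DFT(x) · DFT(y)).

(x ⊛ y)[n] = Σ(m=0 to 2) x[m] · y[(n-m) mod 3]

Computing each output sample:
(x ⊛ y)[0] = 2
(x ⊛ y)[1] = 4
(x ⊛ y)[2] = 0

x ⊛ y = [2, 4, 0]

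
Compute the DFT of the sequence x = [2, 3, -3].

X[k] = Σ(n=0 to 2) x[n] · ω_3^(nk)
where ω_3 = e^(-2πi/3)

Computing each X[k]:
X[0] = 2
X[1] = 2.0000-5.1962i
X[2] = 2.0000+5.1962i

X = [2, 2.0000-5.1962i, 2.0000+5.1962i]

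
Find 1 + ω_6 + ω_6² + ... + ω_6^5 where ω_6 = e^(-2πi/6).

Sum of all nth roots of unity equals 0 for n > 1 (geometric series with r ≠ 1).

0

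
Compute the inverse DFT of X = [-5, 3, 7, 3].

x[n] = (1/4) Σ(k=0 to 3) X[k] · e^(2πikn/4)

Computing each x[n]:
x[0] = 2
x[1] = -3
x[2] = -1
x[3] = -3

x = [2, -3, -1, -3]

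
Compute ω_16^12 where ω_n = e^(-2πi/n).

ω_16^12 = e^(-2πi·12/16)
= cos(-2π·12/16) + i·sin(-2π·12/16)
= cos(-24π/16) + i·sin(-24π/16)

ω_16^12 = cos(-24π/16) + i·sin(-24π/16) = 1i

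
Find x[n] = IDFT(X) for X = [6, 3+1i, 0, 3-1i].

x[n] = (1/4) Σ(k=0 to 3) X[k] · e^(2πikn/4)

Computing each x[n]:
x[0] = 3
x[1] = 1
x[2] = 0
x[3] = 2

x = [3, 1, 0, 2]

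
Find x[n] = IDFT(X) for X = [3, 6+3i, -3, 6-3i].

x[n] = (1/4) Σ(k=0 to 3) X[k] · e^(2πikn/4)

Computing each x[n]:
x[0] = 3
x[1] = 0
x[2] = -3
x[3] = 3

x = [3, 0, -3, 3]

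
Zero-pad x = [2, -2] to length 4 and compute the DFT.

Original 2-point DFT: [0, 4]
Zero-padded 4-point DFT provides frequency interpolation.

DFT_4([x, 0, ...]) = [0, 2+2i, 4, 2-2i]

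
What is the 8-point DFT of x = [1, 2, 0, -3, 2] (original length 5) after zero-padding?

Original 5-point DFT: [2, 4.6631-1.7634i, -3.1631+2.8532i, -3.1631-2.8532i, 4.6631+1.7634i]
Zero-padded 8-point DFT provides frequency interpolation.

DFT_8([x, 0, ...]) = [2, 2.5355+0.7071i, 3-5i, -4.5355+0.7071i, 4, -4.5355-0.7071i, 3+5i, 2.5355-0.7071i]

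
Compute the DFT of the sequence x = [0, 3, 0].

X[k] = Σ(n=0 to 2) x[n] · ω_3^(nk)
where ω_3 = e^(-2πi/3)

Computing each X[k]:
X[0] = 3
X[1] = -1.5000-2.5981i
X[2] = -1.5000+2.5981i

X = [3, -1.5000-2.5981i, -1.5000+2.5981i]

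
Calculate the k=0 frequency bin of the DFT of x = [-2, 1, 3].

X[0] = Σ(n=0 to 2) x[n] · ω_3^0 = Σ x[n]
= (-2) + (1) + (3)

X[0] = 2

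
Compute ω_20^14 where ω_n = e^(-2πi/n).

ω_20^14 = e^(-2πi·14/20)
= cos(-2π·14/20) + i·sin(-2π·14/20)
= cos(-28π/20) + i·sin(-28π/20)

ω_20^14 = cos(-28π/20) + i·sin(-28π/20) = -0.3090+0.9511i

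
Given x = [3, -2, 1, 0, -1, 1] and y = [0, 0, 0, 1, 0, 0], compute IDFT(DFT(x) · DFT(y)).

(x ⊛ y)[n] = Σ(m=0 to 5) x[m] · y[(n-m) mod 6]

Computing each output sample:
(x ⊛ y)[0] = 0
(x ⊛ y)[1] = -1
(x ⊛ y)[2] = 1
(x ⊛ y)[3] = 3
(x ⊛ y)[4] = -2
(x ⊛ y)[5] = 1

x ⊛ y = [0, -1, 1, 3, -2, 1]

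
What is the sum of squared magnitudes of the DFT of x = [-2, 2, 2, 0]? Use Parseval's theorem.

Parseval: Σ|x[n]|² = (1/N)Σ|X[k]|², so Σ|X[k]|² = N·Σ|x[n]|² = 4·12.0000

Σ|X[k]|² = N·Σ|x[n]|² = 4·12.0000 = 48.0000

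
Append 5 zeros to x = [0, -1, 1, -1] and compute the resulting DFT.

Original 4-point DFT: [-1, -1, 3, -1]
Zero-padded 9-point DFT provides frequency interpolation.

DFT_9([x, 0, ...]) = [-1, -0.0924+0.5240i, -0.6133-0.2232i, -1.0000+1.7321i, 2.2057+1.8508i, 2.2057-1.8508i, -1.0000-1.7321i, -0.6133+0.2232i, -0.0924-0.5240i]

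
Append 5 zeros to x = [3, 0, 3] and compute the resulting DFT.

Original 3-point DFT: [6, 1.5000+2.5981i, 1.5000-2.5981i]
Zero-padded 8-point DFT provides frequency interpolation.

DFT_8([x, 0, ...]) = [6, 3-3i, 0, 3+3i, 6, 3-3i, 0, 3+3i]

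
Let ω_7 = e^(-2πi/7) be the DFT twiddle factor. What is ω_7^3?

ω_7^3 = e^(-2πi·3/7)
= cos(-2π·3/7) + i·sin(-2π·3/7)
= cos(-6π/7) + i·sin(-6π/7)

ω_7^3 = cos(-6π/7) + i·sin(-6π/7) = -0.9010-0.4339i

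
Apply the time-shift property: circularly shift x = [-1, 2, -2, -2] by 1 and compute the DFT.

Time shift by 1: X_shifted[k] = ω_4^(1k) · X[k]
Shifted x = [-2, -1, 2, -2]

DFT(x[n-1]) = [-3, -4-1i, 3, -4+1i]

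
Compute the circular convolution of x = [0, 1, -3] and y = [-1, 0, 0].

(x ⊛ y)[n] = Σ(m=0 to 2) x[m] · y[(n-m) mod 3]

Computing each output sample:
(x ⊛ y)[0] = 0
(x ⊛ y)[1] = -1
(x ⊛ y)[2] = 3

x ⊛ y = [0, -1, 3]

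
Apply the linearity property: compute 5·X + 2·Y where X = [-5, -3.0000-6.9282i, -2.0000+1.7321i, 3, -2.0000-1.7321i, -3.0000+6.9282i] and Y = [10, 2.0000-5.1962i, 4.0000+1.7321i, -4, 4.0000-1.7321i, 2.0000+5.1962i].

By linearity: DFT(5x + 2y) = 5·DFT(x) + 2·DFT(y)
= 5·[-5, -3.0000-6.9282i, -2.0000+1.7321i, 3, -2.0000-1.7321i, -3.0000+6.9282i] + 2·[10, 2.0000-5.1962i, 4.0000+1.7321i, -4, 4.0000-1.7321i, 2.0000+5.1962i]

Computing element-wise:
Z[0] = 5·(-5) + 2·(10) = -5
Z[1] = 5·(-3.0000-6.9282i) + 2·(2.0000-5.1962i) = -11.0000-45.0334i
Z[2] = 5·(-2.0000+1.7321i) + 2·(4.0000+1.7321i) = -2.0000+12.1247i
Z[3] = 5·(3) + 2·(-4) = 7
Z[4] = 5·(-2.0000-1.7321i) + 2·(4.0000-1.7321i) = -2.0000-12.1247i
Z[5] = 5·(-3.0000+6.9282i) + 2·(2.0000+5.1962i) = -11.0000+45.0334i

DFT(5x + 2y) = 5·X + 2·Y = [-5, -11.0000-45.0334i, -2.0000+12.1247i, 7, -2.0000-12.1247i, -11.0000+45.0334i]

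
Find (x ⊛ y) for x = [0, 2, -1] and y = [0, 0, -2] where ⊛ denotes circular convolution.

(x ⊛ y)[n] = Σ(m=0 to 2) x[m] · y[(n-m) mod 3]

Computing each output sample:
(x ⊛ y)[0] = -4
(x ⊛ y)[1] = 2
(x ⊛ y)[2] = 0

x ⊛ y = [-4, 2, 0]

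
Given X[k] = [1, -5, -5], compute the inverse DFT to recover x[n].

x[n] = (1/3) Σ(k=0 to 2) X[k] · e^(2πikn/3)

Computing each x[n]:
x[0] = -3
x[1] = 2
x[2] = 2

x = [-3, 2, 2]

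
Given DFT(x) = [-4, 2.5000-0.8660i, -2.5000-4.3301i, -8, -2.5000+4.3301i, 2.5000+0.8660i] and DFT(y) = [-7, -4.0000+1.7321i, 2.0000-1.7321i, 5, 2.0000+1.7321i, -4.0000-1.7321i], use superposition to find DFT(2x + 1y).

By linearity: DFT(2x + 1y) = 2·DFT(x) + 1·DFT(y)
= 2·[-4, 2.5000-0.8660i, -2.5000-4.3301i, -8, -2.5000+4.3301i, 2.5000+0.8660i] + 1·[-7, -4.0000+1.7321i, 2.0000-1.7321i, 5, 2.0000+1.7321i, -4.0000-1.7321i]

Computing element-wise:
Z[0] = 2·(-4) + 1·(-7) = -15
Z[1] = 2·(2.5000-0.8660i) + 1·(-4.0000+1.7321i) = 1.0000+0.0001i
Z[2] = 2·(-2.5000-4.3301i) + 1·(2.0000-1.7321i) = -3.0000-10.3923i
Z[3] = 2·(-8) + 1·(5) = -11
Z[4] = 2·(-2.5000+4.3301i) + 1·(2.0000+1.7321i) = -3.0000+10.3923i
Z[5] = 2·(2.5000+0.8660i) + 1·(-4.0000-1.7321i) = 1.0000-0.0001i

DFT(2x + 1y) = 2·X + 1·Y = [-15, 1.0000+0.0001i, -3.0000-10.3923i, -11, -3.0000+10.3923i, 1.0000-0.0001i]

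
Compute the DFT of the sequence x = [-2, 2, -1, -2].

X[k] = Σ(n=0 to 3) x[n] · ω_4^(nk)
where ω_4 = e^(-2πi/4)

Computing each X[k]:
X[0] = -3
X[1] = -1-4i
X[2] = -3
X[3] = -1+4i

X = [-3, -1-4i, -3, -1+4i]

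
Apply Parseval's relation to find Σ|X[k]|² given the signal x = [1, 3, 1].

Parseval: Σ|x[n]|² = (1/N)Σ|X[k]|², so Σ|X[k]|² = N·Σ|x[n]|² = 3·11.0000

Σ|X[k]|² = N·Σ|x[n]|² = 3·11.0000 = 33.0000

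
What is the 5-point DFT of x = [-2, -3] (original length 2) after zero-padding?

Original 2-point DFT: [-5, 1]
Zero-padded 5-point DFT provides frequency interpolation.

DFT_5([x, 0, ...]) = [-5, -2.9271+2.8532i, 0.4271+1.7634i, 0.4271-1.7634i, -2.9271-2.8532i]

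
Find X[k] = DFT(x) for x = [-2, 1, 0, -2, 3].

X[k] = Σ(n=0 to 4) x[n] · ω_5^(nk)
where ω_5 = e^(-2πi/5)

Computing each X[k]:
X[0] = 0
X[1] = 0.8541+0.7265i
X[2] = -5.8541+3.0777i
X[3] = -5.8541-3.0777i
X[4] = 0.8541-0.7265i

X = [0, 0.8541+0.7265i, -5.8541+3.0777i, -5.8541-3.0777i, 0.8541-0.7265i]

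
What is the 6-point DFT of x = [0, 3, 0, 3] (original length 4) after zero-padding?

Original 4-point DFT: [6, 0, -6, 0]
Zero-padded 6-point DFT provides frequency interpolation.

DFT_6([x, 0, ...]) = [6, -1.5000-2.5981i, 1.5000-2.5981i, -6, 1.5000+2.5981i, -1.5000+2.5981i]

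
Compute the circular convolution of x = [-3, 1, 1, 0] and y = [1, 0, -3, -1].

(x ⊛ y)[n] = Σ(m=0 to 3) x[m] · y[(n-m) mod 4]

Computing each output sample:
(x ⊛ y)[0] = -7
(x ⊛ y)[1] = 0
(x ⊛ y)[2] = 10
(x ⊛ y)[3] = 0

x ⊛ y = [-7, 0, 10, 0]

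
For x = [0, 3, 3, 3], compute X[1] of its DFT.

X[1] = Σ(n=0 to 3) x[n] · ω_4^(1n) where ω_4 = e^(-2πi/4)
= (0)·ω_4^0 + (3)·ω_4^1 + (3)·ω_4^2 + (3)·ω_4^3

X[1] = -3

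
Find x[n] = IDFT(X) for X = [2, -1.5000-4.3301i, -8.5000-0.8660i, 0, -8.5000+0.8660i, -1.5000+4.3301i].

x[n] = (1/6) Σ(k=0 to 5) X[k] · e^(2πikn/6)

Computing each x[n]:
x[0] = -3
x[1] = 3
x[2] = 3
x[3] = -2
x[4] = 1
x[5] = 0

x = [-3, 3, 3, -2, 1, 0]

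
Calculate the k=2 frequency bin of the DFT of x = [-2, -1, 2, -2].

X[2] = Σ(n=0 to 3) x[n] · ω_4^(2n) where ω_4 = e^(-2πi/4)
= (-2)·ω_4^0 + (-1)·ω_4^2 + (2)·ω_4^4 + (-2)·ω_4^6

X[2] = 3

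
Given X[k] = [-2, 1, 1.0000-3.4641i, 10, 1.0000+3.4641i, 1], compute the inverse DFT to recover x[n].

x[n] = (1/6) Σ(k=0 to 5) X[k] · e^(2πikn/6)

Computing each x[n]:
x[0] = 2
x[1] = -1
x[2] = 0
x[3] = -2
x[4] = 2
x[5] = -3

x = [2, -1, 0, -2, 2, -3]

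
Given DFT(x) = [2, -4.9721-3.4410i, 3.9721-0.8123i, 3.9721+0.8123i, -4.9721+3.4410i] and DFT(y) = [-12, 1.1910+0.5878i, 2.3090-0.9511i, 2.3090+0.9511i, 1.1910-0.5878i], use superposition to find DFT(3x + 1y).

By linearity: DFT(3x + 1y) = 3·DFT(x) + 1·DFT(y)
= 3·[2, -4.9721-3.4410i, 3.9721-0.8123i, 3.9721+0.8123i, -4.9721+3.4410i] + 1·[-12, 1.1910+0.5878i, 2.3090-0.9511i, 2.3090+0.9511i, 1.1910-0.5878i]

Computing element-wise:
Z[0] = 3·(2) + 1·(-12) = -6
Z[1] = 3·(-4.9721-3.4410i) + 1·(1.1910+0.5878i) = -13.7253-9.7352i
Z[2] = 3·(3.9721-0.8123i) + 1·(2.3090-0.9511i) = 14.2253-3.3880i
Z[3] = 3·(3.9721+0.8123i) + 1·(2.3090+0.9511i) = 14.2253+3.3880i
Z[4] = 3·(-4.9721+3.4410i) + 1·(1.1910-0.5878i) = -13.7253+9.7352i

DFT(3x + 1y) = 3·X + 1·Y = [-6, -13.7253-9.7352i, 14.2253-3.3880i, 14.2253+3.3880i, -13.7253+9.7352i]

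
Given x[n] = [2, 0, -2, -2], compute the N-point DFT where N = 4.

X[k] = Σ(n=0 to 3) x[n] · ω_4^(nk)
where ω_4 = e^(-2πi/4)

Computing each X[k]:
X[0] = -2
X[1] = 4-2i
X[2] = 2
X[3] = 4+2i

X = [-2, 4-2i, 2, 4+2i]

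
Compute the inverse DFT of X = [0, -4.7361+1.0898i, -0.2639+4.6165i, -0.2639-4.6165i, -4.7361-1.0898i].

x[n] = (1/5) Σ(k=0 to 4) X[k] · e^(2πikn/5)

Computing each x[n]:
x[0] = -2
x[1] = -2
x[2] = 3
x[3] = 0
x[4] = 1

x = [-2, -2, 3, 0, 1]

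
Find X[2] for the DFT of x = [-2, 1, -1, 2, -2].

X[2] = Σ(n=0 to 4) x[n] · ω_5^(2n) where ω_5 = e^(-2πi/5)
= (-2)·ω_5^0 + (1)·ω_5^2 + (-1)·ω_5^4 + (2)·ω_5^6 + (-2)·ω_5^8

X[2] = -0.8820-4.6165i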